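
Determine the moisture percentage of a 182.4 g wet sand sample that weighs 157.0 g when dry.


Formula: MC = (W_wet - W_dry) / W_wet * 100
Water mass = 182.4 - 157.0 = 25.4 g
MC = 25.4 / 182.4 * 100 = 13.9254%


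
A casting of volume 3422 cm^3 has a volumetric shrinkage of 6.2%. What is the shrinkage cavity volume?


Formula: V_shrink = V_casting * shrinkage_pct / 100
V_shrink = 3422 cm^3 * 6.2 / 100 = 212.1640 cm^3

Answer: 212.1640 cm^3


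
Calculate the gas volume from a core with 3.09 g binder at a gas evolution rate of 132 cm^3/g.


Formula: V_gas = W_binder * gas_evolution_rate
V = 3.09 g * 132 cm^3/g = 407.8800 cm^3

Final answer: 407.8800 cm^3


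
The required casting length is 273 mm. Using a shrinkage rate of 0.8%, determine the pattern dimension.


Formula: L_pattern = L_casting * (1 + shrinkage_rate/100)
Shrinkage factor = 1 + 0.8/100 = 1.008
L_pattern = 273 mm * 1.008 = 275.1840 mm

275.1840 mm


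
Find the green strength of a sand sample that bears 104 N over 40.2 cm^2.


Formula: Compressive Strength = Force / Area
Strength = 104 N / 40.2 cm^2 = 2.5871 N/cm^2

Answer: 2.5871 N/cm^2


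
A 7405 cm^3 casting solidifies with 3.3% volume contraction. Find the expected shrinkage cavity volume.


Formula: V_shrink = V_casting * shrinkage_pct / 100
V_shrink = 7405 cm^3 * 3.3 / 100 = 244.3650 cm^3

Answer: 244.3650 cm^3


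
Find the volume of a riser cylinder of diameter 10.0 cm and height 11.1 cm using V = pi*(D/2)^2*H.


Formula: V = pi * (D/2)^2 * H  (cylinder volume)
Radius = D/2 = 10.0/2 = 5.0 cm
V = pi * 5.0^2 * 11.1 = 871.7920 cm^3

871.7920 cm^3


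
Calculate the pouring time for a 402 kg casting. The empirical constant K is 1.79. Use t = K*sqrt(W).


Formula: t = K * sqrt(W)
sqrt(W) = sqrt(402) = 20.04994
t = 1.79 * 20.04994 = 35.8894 s


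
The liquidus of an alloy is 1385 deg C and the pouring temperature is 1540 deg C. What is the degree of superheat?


Formula: Superheat = T_pour - T_melt
Superheat = 1540 - 1385 = 155 deg C

155 deg C


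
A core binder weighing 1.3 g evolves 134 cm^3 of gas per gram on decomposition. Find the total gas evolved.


Formula: V_gas = W_binder * gas_evolution_rate
V = 1.3 g * 134 cm^3/g = 174.2000 cm^3

Final answer: 174.2000 cm^3


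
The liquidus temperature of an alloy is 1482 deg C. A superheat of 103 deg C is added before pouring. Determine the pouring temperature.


Formula: T_pour = T_melt + Superheat
T_pour = 1482 + 103 = 1585 deg C


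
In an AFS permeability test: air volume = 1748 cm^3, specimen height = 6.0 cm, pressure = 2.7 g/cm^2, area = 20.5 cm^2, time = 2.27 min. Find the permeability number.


Formula: Permeability Number P = (V * H) / (p * A * t)
Numerator: V * H = 1748 * 6.0 = 10488.0
Denominator: p * A * t = 2.7 * 20.5 * 2.27 = 125.6445
P = 10488.0 / 125.6445 = 83.4736


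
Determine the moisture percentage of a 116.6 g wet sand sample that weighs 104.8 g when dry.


Formula: MC = (W_wet - W_dry) / W_wet * 100
Water mass = 116.6 - 104.8 = 11.8 g
MC = 11.8 / 116.6 * 100 = 10.1201%

Answer: 10.1201%


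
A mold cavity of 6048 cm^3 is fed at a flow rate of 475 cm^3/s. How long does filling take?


Formula: t_fill = V_mold / Q_flow
t = 6048 cm^3 / 475 cm^3/s = 12.7326 s

Answer: 12.7326 s


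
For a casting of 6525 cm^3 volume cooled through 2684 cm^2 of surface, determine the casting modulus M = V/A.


Formula: Casting Modulus M = V / A
M = 6525 cm^3 / 2684 cm^2 = 2.4311 cm

2.4311 cm


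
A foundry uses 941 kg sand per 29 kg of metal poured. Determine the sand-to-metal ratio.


Formula: Sand-to-Metal Ratio = W_sand / W_metal
Ratio = 941 kg / 29 kg = 32.4483


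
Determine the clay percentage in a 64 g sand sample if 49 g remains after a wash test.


Formula: Clay% = (W_total - W_washed) / W_total * 100
Clay mass = 64 - 49 = 15 g
Clay% = 15 / 64 * 100 = 23.4375%

Answer: 23.4375%


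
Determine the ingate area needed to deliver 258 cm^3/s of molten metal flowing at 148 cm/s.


Formula: A_ingate = Q / v  (continuity equation)
A = 258 cm^3/s / 148 cm/s = 1.7432 cm^2

Final answer: 1.7432 cm^2


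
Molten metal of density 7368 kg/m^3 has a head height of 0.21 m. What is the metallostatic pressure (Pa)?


Formula: P = rho * g * h
rho * g = 7368 * 9.81 = 72280.08 N/m^3
P = 72280.08 * 0.21 = 15178.8168 Pa

15178.8168 Pa


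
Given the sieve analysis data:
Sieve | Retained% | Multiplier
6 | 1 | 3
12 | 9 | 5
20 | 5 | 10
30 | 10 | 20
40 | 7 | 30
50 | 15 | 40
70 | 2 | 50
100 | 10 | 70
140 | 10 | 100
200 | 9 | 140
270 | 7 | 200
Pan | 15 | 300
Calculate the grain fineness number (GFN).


Formula: GFN = sum(pct * multiplier) / sum(pct)
sum(pct * multiplier) = 10068
sum(pct) = 100
GFN = 10068 / 100 = 100.68

100.68


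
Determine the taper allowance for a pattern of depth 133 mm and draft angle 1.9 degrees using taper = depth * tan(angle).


Formula: taper = depth * tan(draft_angle)
tan(1.9 deg) = 0.0331734
taper = 133 mm * 0.0331734 = 4.4121 mm

Answer: 4.4121 mm


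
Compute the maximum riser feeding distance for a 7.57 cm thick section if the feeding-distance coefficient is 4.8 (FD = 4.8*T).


Formula: FD = 4.8 * T  (riser feeding-distance rule)
FD = 4.8 * 7.57 cm = 36.3360 cm

Answer: 36.3360 cm


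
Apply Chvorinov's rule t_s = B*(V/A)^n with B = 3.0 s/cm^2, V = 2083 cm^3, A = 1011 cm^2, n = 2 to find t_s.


Formula: t_s = B * (V/A)^n  (Chvorinov's rule, n=2)
Modulus M = V/A = 2083/1011 = 2.060336 cm
M^2 = 2.060336^2 = 4.244984 cm^2
t_s = 3.0 * 4.244984 = 12.7350 s

Final answer: 12.7350 s


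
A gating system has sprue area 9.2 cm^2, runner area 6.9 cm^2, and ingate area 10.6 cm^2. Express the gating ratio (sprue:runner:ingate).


Sprue:Runner:Ingate = 1 : 6.9/9.2 : 10.6/9.2 = 1:0.75:1.15

Answer: 1:0.75:1.15


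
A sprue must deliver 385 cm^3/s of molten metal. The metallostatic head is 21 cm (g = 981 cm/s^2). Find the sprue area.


Formula: v = sqrt(2*g*h), A = Q/v
Velocity: v = sqrt(2 * 981 * 21) = sqrt(41202) = 202.9828 cm/s
Sprue area: A = Q / v = 385 / 202.9828 = 1.8967 cm^2

Answer: 1.8967 cm^2


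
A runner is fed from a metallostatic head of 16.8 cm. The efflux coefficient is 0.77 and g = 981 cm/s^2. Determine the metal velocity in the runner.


Formula: v = Cd * sqrt(2 * g * h)  (Torricelli with discharge coefficient)
2*g*h = 2 * 981 * 16.8 = 32961.6 cm^2/s^2
sqrt(32961.6) = 181.55330 cm/s
v = 0.77 * 181.55330 = 139.7960 cm/s

139.7960 cm/s


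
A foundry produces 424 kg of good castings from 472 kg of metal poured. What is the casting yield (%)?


Formula: Casting Yield = (W_good / W_total) * 100
Yield = (424 kg / 472 kg) * 100 = 89.8305%

Answer: 89.8305%


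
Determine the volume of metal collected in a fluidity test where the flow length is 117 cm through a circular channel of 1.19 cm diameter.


Formula: V = pi * (d/2)^2 * L  (cylinder volume)
Radius = 1.19/2 = 0.595 cm
V = pi * 0.595^2 * 117 = 130.1277 cm^3


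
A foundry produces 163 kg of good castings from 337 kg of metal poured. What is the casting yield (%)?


Formula: Casting Yield = (W_good / W_total) * 100
Yield = (163 kg / 337 kg) * 100 = 48.3680%

Final answer: 48.3680%


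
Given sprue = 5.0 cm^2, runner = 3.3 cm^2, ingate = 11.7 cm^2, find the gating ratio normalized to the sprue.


Sprue:Runner:Ingate = 1 : 3.3/5.0 : 11.7/5.0 = 1:0.66:2.34

1:0.66:2.34


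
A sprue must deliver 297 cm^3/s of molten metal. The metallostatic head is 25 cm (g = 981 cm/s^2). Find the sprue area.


Formula: v = sqrt(2*g*h), A = Q/v
Velocity: v = sqrt(2 * 981 * 25) = sqrt(49050) = 221.4723 cm/s
Sprue area: A = Q / v = 297 / 221.4723 = 1.3410 cm^2


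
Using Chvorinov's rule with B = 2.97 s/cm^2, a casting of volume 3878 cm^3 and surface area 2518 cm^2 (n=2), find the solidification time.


Formula: t_s = B * (V/A)^n  (Chvorinov's rule, n=2)
Modulus M = V/A = 3878/2518 = 1.540111 cm
M^2 = 1.540111^2 = 2.371942 cm^2
t_s = 2.97 * 2.371942 = 7.0447 s

Final answer: 7.0447 s


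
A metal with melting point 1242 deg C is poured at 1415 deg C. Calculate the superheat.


Formula: Superheat = T_pour - T_melt
Superheat = 1415 - 1242 = 173 deg C

173 deg C


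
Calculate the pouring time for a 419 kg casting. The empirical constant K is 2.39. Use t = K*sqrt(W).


Formula: t = K * sqrt(W)
sqrt(W) = sqrt(419) = 20.46949
t = 2.39 * 20.46949 = 48.9221 s

Answer: 48.9221 s


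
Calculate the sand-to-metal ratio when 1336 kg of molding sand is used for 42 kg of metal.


Formula: Sand-to-Metal Ratio = W_sand / W_metal
Ratio = 1336 kg / 42 kg = 31.8095

Final answer: 31.8095


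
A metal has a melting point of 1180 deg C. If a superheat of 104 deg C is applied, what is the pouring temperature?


Formula: T_pour = T_melt + Superheat
T_pour = 1180 + 104 = 1284 deg C

Answer: 1284 deg C


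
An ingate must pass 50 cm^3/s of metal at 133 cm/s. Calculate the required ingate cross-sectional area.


Formula: A_ingate = Q / v  (continuity equation)
A = 50 cm^3/s / 133 cm/s = 0.3759 cm^2


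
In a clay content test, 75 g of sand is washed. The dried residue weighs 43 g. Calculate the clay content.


Formula: Clay% = (W_total - W_washed) / W_total * 100
Clay mass = 75 - 43 = 32 g
Clay% = 32 / 75 * 100 = 42.6667%

42.6667%


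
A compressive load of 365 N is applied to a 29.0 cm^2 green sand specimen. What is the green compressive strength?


Formula: Compressive Strength = Force / Area
Strength = 365 N / 29.0 cm^2 = 12.5862 N/cm^2

12.5862 N/cm^2


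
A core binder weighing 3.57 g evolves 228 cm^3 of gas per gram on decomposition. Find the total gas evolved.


Formula: V_gas = W_binder * gas_evolution_rate
V = 3.57 g * 228 cm^3/g = 813.9600 cm^3


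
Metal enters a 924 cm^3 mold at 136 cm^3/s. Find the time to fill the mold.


Formula: t_fill = V_mold / Q_flow
t = 924 cm^3 / 136 cm^3/s = 6.7941 s


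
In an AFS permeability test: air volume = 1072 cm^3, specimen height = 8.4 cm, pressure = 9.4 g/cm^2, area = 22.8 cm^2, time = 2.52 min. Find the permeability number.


Formula: Permeability Number P = (V * H) / (p * A * t)
Numerator: V * H = 1072 * 8.4 = 9004.8
Denominator: p * A * t = 9.4 * 22.8 * 2.52 = 540.0864
P = 9004.8 / 540.0864 = 16.6729

Final answer: 16.6729


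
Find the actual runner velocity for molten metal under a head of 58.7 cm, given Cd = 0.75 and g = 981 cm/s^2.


Formula: v = Cd * sqrt(2 * g * h)  (Torricelli with discharge coefficient)
2*g*h = 2 * 981 * 58.7 = 115169.4 cm^2/s^2
sqrt(115169.4) = 339.36617 cm/s
v = 0.75 * 339.36617 = 254.5246 cm/s


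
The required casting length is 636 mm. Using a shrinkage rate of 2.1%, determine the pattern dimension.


Formula: L_pattern = L_casting * (1 + shrinkage_rate/100)
Shrinkage factor = 1 + 2.1/100 = 1.021
L_pattern = 636 mm * 1.021 = 649.3560 mm

649.3560 mm


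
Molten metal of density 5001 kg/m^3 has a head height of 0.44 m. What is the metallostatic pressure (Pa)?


Formula: P = rho * g * h
rho * g = 5001 * 9.81 = 49059.81 N/m^3
P = 49059.81 * 0.44 = 21586.3164 Pa


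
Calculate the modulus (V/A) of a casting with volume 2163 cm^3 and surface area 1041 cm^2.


Formula: Casting Modulus M = V / A
M = 2163 cm^3 / 1041 cm^2 = 2.0778 cm

Answer: 2.0778 cm


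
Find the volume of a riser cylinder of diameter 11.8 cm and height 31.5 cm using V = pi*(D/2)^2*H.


Formula: V = pi * (D/2)^2 * H  (cylinder volume)
Radius = D/2 = 11.8/2 = 5.9 cm
V = pi * 5.9^2 * 31.5 = 3444.8035 cm^3

Answer: 3444.8035 cm^3


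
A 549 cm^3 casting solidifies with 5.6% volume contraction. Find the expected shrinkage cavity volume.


Formula: V_shrink = V_casting * shrinkage_pct / 100
V_shrink = 549 cm^3 * 5.6 / 100 = 30.7440 cm^3

30.7440 cm^3


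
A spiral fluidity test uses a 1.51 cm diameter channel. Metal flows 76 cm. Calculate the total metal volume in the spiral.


Formula: V = pi * (d/2)^2 * L  (cylinder volume)
Radius = 1.51/2 = 0.755 cm
V = pi * 0.755^2 * 76 = 136.0998 cm^3

Final answer: 136.0998 cm^3


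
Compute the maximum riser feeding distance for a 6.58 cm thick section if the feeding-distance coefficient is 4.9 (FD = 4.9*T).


Formula: FD = 4.9 * T  (riser feeding-distance rule)
FD = 4.9 * 6.58 cm = 32.2420 cm

Final answer: 32.2420 cm


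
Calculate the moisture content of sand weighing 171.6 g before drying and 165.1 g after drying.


Formula: MC = (W_wet - W_dry) / W_wet * 100
Water mass = 171.6 - 165.1 = 6.5 g
MC = 6.5 / 171.6 * 100 = 3.7879%

Final answer: 3.7879%


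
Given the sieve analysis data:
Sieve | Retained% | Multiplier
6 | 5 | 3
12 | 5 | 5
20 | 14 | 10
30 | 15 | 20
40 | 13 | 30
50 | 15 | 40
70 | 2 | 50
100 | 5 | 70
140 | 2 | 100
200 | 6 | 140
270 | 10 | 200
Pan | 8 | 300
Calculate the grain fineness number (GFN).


Formula: GFN = sum(pct * multiplier) / sum(pct)
sum(pct * multiplier) = 7360
sum(pct) = 100
GFN = 7360 / 100 = 73.60

Answer: 73.60


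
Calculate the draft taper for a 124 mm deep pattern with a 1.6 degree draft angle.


Formula: taper = depth * tan(draft_angle)
tan(1.6 deg) = 0.0279325
taper = 124 mm * 0.0279325 = 3.4636 mm

Answer: 3.4636 mm


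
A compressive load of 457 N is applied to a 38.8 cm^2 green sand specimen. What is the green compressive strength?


Formula: Compressive Strength = Force / Area
Strength = 457 N / 38.8 cm^2 = 11.7784 N/cm^2

Answer: 11.7784 N/cm^2


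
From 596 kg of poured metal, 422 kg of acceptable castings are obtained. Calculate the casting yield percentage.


Formula: Casting Yield = (W_good / W_total) * 100
Yield = (422 kg / 596 kg) * 100 = 70.8054%

70.8054%


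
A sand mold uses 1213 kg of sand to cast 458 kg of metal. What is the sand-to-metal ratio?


Formula: Sand-to-Metal Ratio = W_sand / W_metal
Ratio = 1213 kg / 458 kg = 2.6485


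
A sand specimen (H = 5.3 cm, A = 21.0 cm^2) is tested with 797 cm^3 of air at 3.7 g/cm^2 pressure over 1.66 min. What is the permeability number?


Formula: Permeability Number P = (V * H) / (p * A * t)
Numerator: V * H = 797 * 5.3 = 4224.1
Denominator: p * A * t = 3.7 * 21.0 * 1.66 = 128.982
P = 4224.1 / 128.982 = 32.7495


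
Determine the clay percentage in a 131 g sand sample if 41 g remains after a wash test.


Formula: Clay% = (W_total - W_washed) / W_total * 100
Clay mass = 131 - 41 = 90 g
Clay% = 90 / 131 * 100 = 68.7023%

Final answer: 68.7023%


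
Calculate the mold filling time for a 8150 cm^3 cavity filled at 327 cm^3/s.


Formula: t_fill = V_mold / Q_flow
t = 8150 cm^3 / 327 cm^3/s = 24.9235 s

Answer: 24.9235 s


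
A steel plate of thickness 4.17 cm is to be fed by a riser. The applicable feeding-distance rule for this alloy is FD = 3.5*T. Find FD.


Formula: FD = 3.5 * T  (riser feeding-distance rule)
FD = 3.5 * 4.17 cm = 14.5950 cm

14.5950 cm


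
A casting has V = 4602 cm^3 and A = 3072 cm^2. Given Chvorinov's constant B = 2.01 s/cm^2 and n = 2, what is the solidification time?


Formula: t_s = B * (V/A)^n  (Chvorinov's rule, n=2)
Modulus M = V/A = 4602/3072 = 1.498047 cm
M^2 = 1.498047^2 = 2.244145 cm^2
t_s = 2.01 * 2.244145 = 4.5107 s


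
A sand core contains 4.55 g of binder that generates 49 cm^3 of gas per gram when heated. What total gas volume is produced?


Formula: V_gas = W_binder * gas_evolution_rate
V = 4.55 g * 49 cm^3/g = 222.9500 cm^3

Final answer: 222.9500 cm^3


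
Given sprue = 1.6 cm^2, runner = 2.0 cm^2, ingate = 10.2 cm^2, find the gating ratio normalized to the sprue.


Sprue:Runner:Ingate = 1 : 2.0/1.6 : 10.2/1.6 = 1:1.25:6.38

Final answer: 1:1.25:6.38


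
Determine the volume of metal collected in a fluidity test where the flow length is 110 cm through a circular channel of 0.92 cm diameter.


Formula: V = pi * (d/2)^2 * L  (cylinder volume)
Radius = 0.92/2 = 0.46 cm
V = pi * 0.46^2 * 110 = 73.1237 cm^3

Answer: 73.1237 cm^3


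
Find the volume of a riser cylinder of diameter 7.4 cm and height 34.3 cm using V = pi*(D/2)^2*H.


Formula: V = pi * (D/2)^2 * H  (cylinder volume)
Radius = D/2 = 7.4/2 = 3.7 cm
V = pi * 3.7^2 * 34.3 = 1475.1882 cm^3

1475.1882 cm^3


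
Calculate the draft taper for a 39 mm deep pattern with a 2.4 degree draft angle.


Formula: taper = depth * tan(draft_angle)
tan(2.4 deg) = 0.0419124
taper = 39 mm * 0.0419124 = 1.6346 mm

1.6346 mm


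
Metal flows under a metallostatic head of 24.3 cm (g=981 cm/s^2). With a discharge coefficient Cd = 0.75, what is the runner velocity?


Formula: v = Cd * sqrt(2 * g * h)  (Torricelli with discharge coefficient)
2*g*h = 2 * 981 * 24.3 = 47676.6 cm^2/s^2
sqrt(47676.6) = 218.34972 cm/s
v = 0.75 * 218.34972 = 163.7623 cm/s

Answer: 163.7623 cm/s


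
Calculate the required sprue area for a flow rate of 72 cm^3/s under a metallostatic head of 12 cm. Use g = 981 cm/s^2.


Formula: v = sqrt(2*g*h), A = Q/v
Velocity: v = sqrt(2 * 981 * 12) = sqrt(23544) = 153.4405 cm/s
Sprue area: A = Q / v = 72 / 153.4405 = 0.4692 cm^2

Answer: 0.4692 cm^2


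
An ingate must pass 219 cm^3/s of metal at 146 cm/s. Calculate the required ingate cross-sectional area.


Formula: A_ingate = Q / v  (continuity equation)
A = 219 cm^3/s / 146 cm/s = 1.5000 cm^2

1.5000 cm^2


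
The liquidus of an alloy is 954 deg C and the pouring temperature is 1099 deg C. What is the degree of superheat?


Formula: Superheat = T_pour - T_melt
Superheat = 1099 - 954 = 145 deg C

Final answer: 145 deg C


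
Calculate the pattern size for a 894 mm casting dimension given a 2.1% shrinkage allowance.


Formula: L_pattern = L_casting * (1 + shrinkage_rate/100)
Shrinkage factor = 1 + 2.1/100 = 1.021
L_pattern = 894 mm * 1.021 = 912.7740 mm

Final answer: 912.7740 mm


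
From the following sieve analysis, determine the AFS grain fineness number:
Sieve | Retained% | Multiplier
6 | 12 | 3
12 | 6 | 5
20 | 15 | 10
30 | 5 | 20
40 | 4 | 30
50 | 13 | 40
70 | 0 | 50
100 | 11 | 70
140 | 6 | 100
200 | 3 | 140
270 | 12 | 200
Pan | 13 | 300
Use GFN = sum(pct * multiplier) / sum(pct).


Formula: GFN = sum(pct * multiplier) / sum(pct)
sum(pct * multiplier) = 9046
sum(pct) = 100
GFN = 9046 / 100 = 90.46


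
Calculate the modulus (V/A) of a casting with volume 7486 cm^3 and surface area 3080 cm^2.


Formula: Casting Modulus M = V / A
M = 7486 cm^3 / 3080 cm^2 = 2.4305 cm

Answer: 2.4305 cm


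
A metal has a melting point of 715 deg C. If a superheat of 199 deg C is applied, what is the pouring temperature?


Formula: T_pour = T_melt + Superheat
T_pour = 715 + 199 = 914 deg C

Final answer: 914 deg C


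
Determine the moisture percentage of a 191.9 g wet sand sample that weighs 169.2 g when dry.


Formula: MC = (W_wet - W_dry) / W_wet * 100
Water mass = 191.9 - 169.2 = 22.7 g
MC = 22.7 / 191.9 * 100 = 11.8291%

Answer: 11.8291%


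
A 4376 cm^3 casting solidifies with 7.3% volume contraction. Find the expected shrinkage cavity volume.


Formula: V_shrink = V_casting * shrinkage_pct / 100
V_shrink = 4376 cm^3 * 7.3 / 100 = 319.4480 cm^3

Final answer: 319.4480 cm^3


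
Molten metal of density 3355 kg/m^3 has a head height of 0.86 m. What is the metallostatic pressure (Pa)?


Formula: P = rho * g * h
rho * g = 3355 * 9.81 = 32912.55 N/m^3
P = 32912.55 * 0.86 = 28304.7930 Pa

Answer: 28304.7930 Pa


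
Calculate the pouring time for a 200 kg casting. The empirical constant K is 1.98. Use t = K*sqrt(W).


Formula: t = K * sqrt(W)
sqrt(W) = sqrt(200) = 14.14214
t = 1.98 * 14.14214 = 28.0014 s

Answer: 28.0014 s


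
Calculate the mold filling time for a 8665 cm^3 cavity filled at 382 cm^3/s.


Formula: t_fill = V_mold / Q_flow
t = 8665 cm^3 / 382 cm^3/s = 22.6832 s

Final answer: 22.6832 s


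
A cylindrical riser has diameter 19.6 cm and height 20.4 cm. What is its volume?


Formula: V = pi * (D/2)^2 * H  (cylinder volume)
Radius = D/2 = 19.6/2 = 9.8 cm
V = pi * 9.8^2 * 20.4 = 6155.0586 cm^3

Final answer: 6155.0586 cm^3


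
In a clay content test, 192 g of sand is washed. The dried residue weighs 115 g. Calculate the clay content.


Formula: Clay% = (W_total - W_washed) / W_total * 100
Clay mass = 192 - 115 = 77 g
Clay% = 77 / 192 * 100 = 40.1042%

Answer: 40.1042%


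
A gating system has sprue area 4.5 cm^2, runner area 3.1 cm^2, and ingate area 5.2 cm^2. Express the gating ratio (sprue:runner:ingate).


Sprue:Runner:Ingate = 1 : 3.1/4.5 : 5.2/4.5 = 1:0.69:1.16

1:0.69:1.16


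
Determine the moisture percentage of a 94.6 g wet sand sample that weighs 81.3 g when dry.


Formula: MC = (W_wet - W_dry) / W_wet * 100
Water mass = 94.6 - 81.3 = 13.3 g
MC = 13.3 / 94.6 * 100 = 14.0592%

Final answer: 14.0592%


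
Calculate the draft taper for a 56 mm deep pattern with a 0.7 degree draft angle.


Formula: taper = depth * tan(draft_angle)
tan(0.7 deg) = 0.0122179
taper = 56 mm * 0.0122179 = 0.6842 mm

0.6842 mm


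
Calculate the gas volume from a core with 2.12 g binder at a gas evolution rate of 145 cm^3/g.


Formula: V_gas = W_binder * gas_evolution_rate
V = 2.12 g * 145 cm^3/g = 307.4000 cm^3

Final answer: 307.4000 cm^3


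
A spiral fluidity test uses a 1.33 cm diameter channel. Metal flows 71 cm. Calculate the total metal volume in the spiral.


Formula: V = pi * (d/2)^2 * L  (cylinder volume)
Radius = 1.33/2 = 0.665 cm
V = pi * 0.665^2 * 71 = 98.6396 cm^3

Answer: 98.6396 cm^3


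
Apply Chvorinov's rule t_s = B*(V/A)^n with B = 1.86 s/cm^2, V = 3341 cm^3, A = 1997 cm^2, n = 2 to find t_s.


Formula: t_s = B * (V/A)^n  (Chvorinov's rule, n=2)
Modulus M = V/A = 3341/1997 = 1.673010 cm
M^2 = 1.673010^2 = 2.798962 cm^2
t_s = 1.86 * 2.798962 = 5.2061 s

Answer: 5.2061 s


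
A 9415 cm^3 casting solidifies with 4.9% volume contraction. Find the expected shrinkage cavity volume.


Formula: V_shrink = V_casting * shrinkage_pct / 100
V_shrink = 9415 cm^3 * 4.9 / 100 = 461.3350 cm^3

Final answer: 461.3350 cm^3


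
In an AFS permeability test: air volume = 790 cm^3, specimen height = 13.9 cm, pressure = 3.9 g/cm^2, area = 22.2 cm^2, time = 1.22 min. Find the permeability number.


Formula: Permeability Number P = (V * H) / (p * A * t)
Numerator: V * H = 790 * 13.9 = 10981.0
Denominator: p * A * t = 3.9 * 22.2 * 1.22 = 105.6276
P = 10981.0 / 105.6276 = 103.9596

Final answer: 103.9596


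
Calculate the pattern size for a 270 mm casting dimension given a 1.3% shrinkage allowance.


Formula: L_pattern = L_casting * (1 + shrinkage_rate/100)
Shrinkage factor = 1 + 1.3/100 = 1.013
L_pattern = 270 mm * 1.013 = 273.5100 mm

Answer: 273.5100 mm


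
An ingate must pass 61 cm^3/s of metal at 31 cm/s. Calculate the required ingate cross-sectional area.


Formula: A_ingate = Q / v  (continuity equation)
A = 61 cm^3/s / 31 cm/s = 1.9677 cm^2

1.9677 cm^2


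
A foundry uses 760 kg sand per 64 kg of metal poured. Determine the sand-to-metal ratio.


Formula: Sand-to-Metal Ratio = W_sand / W_metal
Ratio = 760 kg / 64 kg = 11.8750

11.8750


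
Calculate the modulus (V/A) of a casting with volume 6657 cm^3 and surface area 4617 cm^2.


Formula: Casting Modulus M = V / A
M = 6657 cm^3 / 4617 cm^2 = 1.4418 cm

Final answer: 1.4418 cm


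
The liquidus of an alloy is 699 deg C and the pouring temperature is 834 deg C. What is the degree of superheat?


Formula: Superheat = T_pour - T_melt
Superheat = 834 - 699 = 135 deg C

Answer: 135 deg C


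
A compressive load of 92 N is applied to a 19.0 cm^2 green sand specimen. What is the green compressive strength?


Formula: Compressive Strength = Force / Area
Strength = 92 N / 19.0 cm^2 = 4.8421 N/cm^2

4.8421 N/cm^2


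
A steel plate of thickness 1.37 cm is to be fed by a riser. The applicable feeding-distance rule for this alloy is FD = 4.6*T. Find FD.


Formula: FD = 4.6 * T  (riser feeding-distance rule)
FD = 4.6 * 1.37 cm = 6.3020 cm


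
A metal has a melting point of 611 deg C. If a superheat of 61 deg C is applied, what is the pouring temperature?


Formula: T_pour = T_melt + Superheat
T_pour = 611 + 61 = 672 deg C


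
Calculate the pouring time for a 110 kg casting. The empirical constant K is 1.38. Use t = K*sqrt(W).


Formula: t = K * sqrt(W)
sqrt(W) = sqrt(110) = 10.48809
t = 1.38 * 10.48809 = 14.4736 s

Answer: 14.4736 s


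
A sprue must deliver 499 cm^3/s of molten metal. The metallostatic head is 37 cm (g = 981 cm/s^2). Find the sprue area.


Formula: v = sqrt(2*g*h), A = Q/v
Velocity: v = sqrt(2 * 981 * 37) = sqrt(72594) = 269.4327 cm/s
Sprue area: A = Q / v = 499 / 269.4327 = 1.8520 cm^2

Final answer: 1.8520 cm^2


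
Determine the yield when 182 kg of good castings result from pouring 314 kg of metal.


Formula: Casting Yield = (W_good / W_total) * 100
Yield = (182 kg / 314 kg) * 100 = 57.9618%


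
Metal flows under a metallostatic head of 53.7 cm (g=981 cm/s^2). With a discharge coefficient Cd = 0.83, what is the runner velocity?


Formula: v = Cd * sqrt(2 * g * h)  (Torricelli with discharge coefficient)
2*g*h = 2 * 981 * 53.7 = 105359.4 cm^2/s^2
sqrt(105359.4) = 324.59113 cm/s
v = 0.83 * 324.59113 = 269.4106 cm/s

Answer: 269.4106 cm/s


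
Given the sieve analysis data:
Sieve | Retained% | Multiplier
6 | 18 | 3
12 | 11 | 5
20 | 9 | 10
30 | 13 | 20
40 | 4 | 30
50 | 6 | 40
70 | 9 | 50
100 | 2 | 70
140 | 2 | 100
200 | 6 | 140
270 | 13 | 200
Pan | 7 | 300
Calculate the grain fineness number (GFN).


Formula: GFN = sum(pct * multiplier) / sum(pct)
sum(pct * multiplier) = 7149
sum(pct) = 100
GFN = 7149 / 100 = 71.49

Answer: 71.49


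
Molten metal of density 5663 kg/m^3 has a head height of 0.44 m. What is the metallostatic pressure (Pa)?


Formula: P = rho * g * h
rho * g = 5663 * 9.81 = 55554.03 N/m^3
P = 55554.03 * 0.44 = 24443.7732 Pa


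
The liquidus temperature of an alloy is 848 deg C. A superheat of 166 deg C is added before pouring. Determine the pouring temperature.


Formula: T_pour = T_melt + Superheat
T_pour = 848 + 166 = 1014 deg C

1014 deg C


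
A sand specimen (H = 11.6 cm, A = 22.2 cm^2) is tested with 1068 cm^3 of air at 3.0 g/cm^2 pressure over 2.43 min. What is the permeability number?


Formula: Permeability Number P = (V * H) / (p * A * t)
Numerator: V * H = 1068 * 11.6 = 12388.8
Denominator: p * A * t = 3.0 * 22.2 * 2.43 = 161.838
P = 12388.8 / 161.838 = 76.5506

Final answer: 76.5506


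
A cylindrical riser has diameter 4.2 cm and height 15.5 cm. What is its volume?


Formula: V = pi * (D/2)^2 * H  (cylinder volume)
Radius = D/2 = 4.2/2 = 2.1 cm
V = pi * 2.1^2 * 15.5 = 214.7436 cm^3

214.7436 cm^3


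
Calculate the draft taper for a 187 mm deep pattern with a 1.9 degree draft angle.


Formula: taper = depth * tan(draft_angle)
tan(1.9 deg) = 0.0331734
taper = 187 mm * 0.0331734 = 6.2034 mm


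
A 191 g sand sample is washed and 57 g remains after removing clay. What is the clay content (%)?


Formula: Clay% = (W_total - W_washed) / W_total * 100
Clay mass = 191 - 57 = 134 g
Clay% = 134 / 191 * 100 = 70.1571%


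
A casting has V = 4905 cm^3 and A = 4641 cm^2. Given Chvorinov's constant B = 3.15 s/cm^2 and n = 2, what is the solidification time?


Formula: t_s = B * (V/A)^n  (Chvorinov's rule, n=2)
Modulus M = V/A = 4905/4641 = 1.056884 cm
M^2 = 1.056884^2 = 1.117004 cm^2
t_s = 3.15 * 1.117004 = 3.5186 s

3.5186 s


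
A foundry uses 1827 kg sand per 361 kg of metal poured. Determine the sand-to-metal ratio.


Formula: Sand-to-Metal Ratio = W_sand / W_metal
Ratio = 1827 kg / 361 kg = 5.0609

Answer: 5.0609


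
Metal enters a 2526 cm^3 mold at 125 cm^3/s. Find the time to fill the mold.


Formula: t_fill = V_mold / Q_flow
t = 2526 cm^3 / 125 cm^3/s = 20.2080 s

Answer: 20.2080 s


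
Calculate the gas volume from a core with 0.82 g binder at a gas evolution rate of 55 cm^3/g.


Formula: V_gas = W_binder * gas_evolution_rate
V = 0.82 g * 55 cm^3/g = 45.1000 cm^3

Final answer: 45.1000 cm^3


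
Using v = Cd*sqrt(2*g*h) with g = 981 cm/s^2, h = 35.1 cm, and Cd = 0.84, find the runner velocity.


Formula: v = Cd * sqrt(2 * g * h)  (Torricelli with discharge coefficient)
2*g*h = 2 * 981 * 35.1 = 68866.2 cm^2/s^2
sqrt(68866.2) = 262.42370 cm/s
v = 0.84 * 262.42370 = 220.4359 cm/s

220.4359 cm/s


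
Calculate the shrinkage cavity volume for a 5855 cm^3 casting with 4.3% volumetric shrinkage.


Formula: V_shrink = V_casting * shrinkage_pct / 100
V_shrink = 5855 cm^3 * 4.3 / 100 = 251.7650 cm^3

Final answer: 251.7650 cm^3


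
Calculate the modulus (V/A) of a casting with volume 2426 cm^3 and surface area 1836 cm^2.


Formula: Casting Modulus M = V / A
M = 2426 cm^3 / 1836 cm^2 = 1.3214 cm

Final answer: 1.3214 cm


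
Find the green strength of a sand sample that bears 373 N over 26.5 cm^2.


Formula: Compressive Strength = Force / Area
Strength = 373 N / 26.5 cm^2 = 14.0755 N/cm^2


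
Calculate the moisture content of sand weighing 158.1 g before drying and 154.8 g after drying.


Formula: MC = (W_wet - W_dry) / W_wet * 100
Water mass = 158.1 - 154.8 = 3.3 g
MC = 3.3 / 158.1 * 100 = 2.0873%

2.0873%


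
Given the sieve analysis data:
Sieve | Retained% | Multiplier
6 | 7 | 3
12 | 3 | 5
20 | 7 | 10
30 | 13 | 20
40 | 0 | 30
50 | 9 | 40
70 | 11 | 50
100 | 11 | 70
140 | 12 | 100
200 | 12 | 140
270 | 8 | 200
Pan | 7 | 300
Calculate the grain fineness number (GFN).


Formula: GFN = sum(pct * multiplier) / sum(pct)
sum(pct * multiplier) = 8626
sum(pct) = 100
GFN = 8626 / 100 = 86.26

Final answer: 86.26


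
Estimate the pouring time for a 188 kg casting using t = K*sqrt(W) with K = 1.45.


Formula: t = K * sqrt(W)
sqrt(W) = sqrt(188) = 13.71131
t = 1.45 * 13.71131 = 19.8814 s

Answer: 19.8814 s


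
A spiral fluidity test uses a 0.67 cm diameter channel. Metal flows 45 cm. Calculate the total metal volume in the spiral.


Formula: V = pi * (d/2)^2 * L  (cylinder volume)
Radius = 0.67/2 = 0.335 cm
V = pi * 0.335^2 * 45 = 15.8654 cm^3

Final answer: 15.8654 cm^3


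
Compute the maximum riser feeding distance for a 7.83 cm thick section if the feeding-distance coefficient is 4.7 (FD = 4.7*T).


Formula: FD = 4.7 * T  (riser feeding-distance rule)
FD = 4.7 * 7.83 cm = 36.8010 cm

Answer: 36.8010 cm


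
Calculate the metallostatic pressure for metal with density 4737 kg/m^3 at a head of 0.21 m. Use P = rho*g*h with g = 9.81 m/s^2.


Formula: P = rho * g * h
rho * g = 4737 * 9.81 = 46469.97 N/m^3
P = 46469.97 * 0.21 = 9758.6937 Pa


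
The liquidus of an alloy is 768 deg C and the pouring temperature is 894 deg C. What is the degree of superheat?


Formula: Superheat = T_pour - T_melt
Superheat = 894 - 768 = 126 deg C

Answer: 126 deg C


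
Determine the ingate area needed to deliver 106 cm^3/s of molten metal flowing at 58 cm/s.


Formula: A_ingate = Q / v  (continuity equation)
A = 106 cm^3/s / 58 cm/s = 1.8276 cm^2

1.8276 cm^2


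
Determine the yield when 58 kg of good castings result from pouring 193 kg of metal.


Formula: Casting Yield = (W_good / W_total) * 100
Yield = (58 kg / 193 kg) * 100 = 30.0518%


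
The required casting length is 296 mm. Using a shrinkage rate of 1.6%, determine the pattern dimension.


Formula: L_pattern = L_casting * (1 + shrinkage_rate/100)
Shrinkage factor = 1 + 1.6/100 = 1.016
L_pattern = 296 mm * 1.016 = 300.7360 mm

300.7360 mm


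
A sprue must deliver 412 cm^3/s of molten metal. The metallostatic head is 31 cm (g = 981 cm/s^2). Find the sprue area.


Formula: v = sqrt(2*g*h), A = Q/v
Velocity: v = sqrt(2 * 981 * 31) = sqrt(60822) = 246.6212 cm/s
Sprue area: A = Q / v = 412 / 246.6212 = 1.6706 cm^2

1.6706 cm^2


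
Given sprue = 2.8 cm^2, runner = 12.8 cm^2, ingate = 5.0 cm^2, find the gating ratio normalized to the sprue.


Sprue:Runner:Ingate = 1 : 12.8/2.8 : 5.0/2.8 = 1:4.57:1.79


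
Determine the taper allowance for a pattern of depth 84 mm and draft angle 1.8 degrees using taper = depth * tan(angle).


Formula: taper = depth * tan(draft_angle)
tan(1.8 deg) = 0.0314263
taper = 84 mm * 0.0314263 = 2.6398 mm


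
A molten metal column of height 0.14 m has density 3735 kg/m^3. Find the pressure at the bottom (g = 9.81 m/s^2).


Formula: P = rho * g * h
rho * g = 3735 * 9.81 = 36640.35 N/m^3
P = 36640.35 * 0.14 = 5129.6490 Pa


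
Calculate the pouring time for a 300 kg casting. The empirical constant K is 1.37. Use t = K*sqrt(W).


Formula: t = K * sqrt(W)
sqrt(W) = sqrt(300) = 17.32051
t = 1.37 * 17.32051 = 23.7291 s

23.7291 s


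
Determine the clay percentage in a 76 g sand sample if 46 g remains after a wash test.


Formula: Clay% = (W_total - W_washed) / W_total * 100
Clay mass = 76 - 46 = 30 g
Clay% = 30 / 76 * 100 = 39.4737%

Final answer: 39.4737%


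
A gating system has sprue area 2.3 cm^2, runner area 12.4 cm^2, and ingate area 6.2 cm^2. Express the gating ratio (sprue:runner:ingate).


Sprue:Runner:Ingate = 1 : 12.4/2.3 : 6.2/2.3 = 1:5.39:2.70

Answer: 1:5.39:2.70


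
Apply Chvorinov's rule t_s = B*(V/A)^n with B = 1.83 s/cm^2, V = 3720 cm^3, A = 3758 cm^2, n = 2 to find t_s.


Formula: t_s = B * (V/A)^n  (Chvorinov's rule, n=2)
Modulus M = V/A = 3720/3758 = 0.989888 cm
M^2 = 0.989888^2 = 0.979878 cm^2
t_s = 1.83 * 0.979878 = 1.7932 s

Final answer: 1.7932 s


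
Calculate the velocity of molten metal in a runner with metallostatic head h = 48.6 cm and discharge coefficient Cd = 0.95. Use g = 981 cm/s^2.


Formula: v = Cd * sqrt(2 * g * h)  (Torricelli with discharge coefficient)
2*g*h = 2 * 981 * 48.6 = 95353.2 cm^2/s^2
sqrt(95353.2) = 308.79313 cm/s
v = 0.95 * 308.79313 = 293.3535 cm/s

293.3535 cm/s


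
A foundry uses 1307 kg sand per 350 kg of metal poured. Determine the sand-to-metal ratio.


Formula: Sand-to-Metal Ratio = W_sand / W_metal
Ratio = 1307 kg / 350 kg = 3.7343


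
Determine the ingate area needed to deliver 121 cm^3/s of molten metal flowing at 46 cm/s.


Formula: A_ingate = Q / v  (continuity equation)
A = 121 cm^3/s / 46 cm/s = 2.6304 cm^2

Final answer: 2.6304 cm^2


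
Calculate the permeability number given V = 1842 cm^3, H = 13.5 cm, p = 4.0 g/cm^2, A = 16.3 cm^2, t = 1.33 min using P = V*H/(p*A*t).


Formula: Permeability Number P = (V * H) / (p * A * t)
Numerator: V * H = 1842 * 13.5 = 24867.0
Denominator: p * A * t = 4.0 * 16.3 * 1.33 = 86.716
P = 24867.0 / 86.716 = 286.7637

Answer: 286.7637


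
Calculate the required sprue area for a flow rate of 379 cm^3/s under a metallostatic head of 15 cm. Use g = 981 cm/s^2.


Formula: v = sqrt(2*g*h), A = Q/v
Velocity: v = sqrt(2 * 981 * 15) = sqrt(29430) = 171.5517 cm/s
Sprue area: A = Q / v = 379 / 171.5517 = 2.2092 cm^2

2.2092 cm^2


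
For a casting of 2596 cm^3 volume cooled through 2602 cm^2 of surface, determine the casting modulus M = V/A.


Formula: Casting Modulus M = V / A
M = 2596 cm^3 / 2602 cm^2 = 0.9977 cm

Answer: 0.9977 cm


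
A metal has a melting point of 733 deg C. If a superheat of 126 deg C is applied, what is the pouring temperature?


Formula: T_pour = T_melt + Superheat
T_pour = 733 + 126 = 859 deg C

Answer: 859 deg C


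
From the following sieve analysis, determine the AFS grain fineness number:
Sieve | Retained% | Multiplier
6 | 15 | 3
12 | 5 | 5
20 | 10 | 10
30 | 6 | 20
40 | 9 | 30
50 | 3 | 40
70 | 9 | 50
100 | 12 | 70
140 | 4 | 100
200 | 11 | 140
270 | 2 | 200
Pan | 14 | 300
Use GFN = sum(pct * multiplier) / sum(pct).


Formula: GFN = sum(pct * multiplier) / sum(pct)
sum(pct * multiplier) = 8510
sum(pct) = 100
GFN = 8510 / 100 = 85.10

85.10


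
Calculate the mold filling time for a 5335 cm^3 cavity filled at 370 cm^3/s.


Formula: t_fill = V_mold / Q_flow
t = 5335 cm^3 / 370 cm^3/s = 14.4189 s

Final answer: 14.4189 s


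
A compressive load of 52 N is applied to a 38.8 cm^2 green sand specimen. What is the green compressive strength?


Formula: Compressive Strength = Force / Area
Strength = 52 N / 38.8 cm^2 = 1.3402 N/cm^2

1.3402 N/cm^2


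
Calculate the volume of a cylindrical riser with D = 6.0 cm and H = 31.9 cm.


Formula: V = pi * (D/2)^2 * H  (cylinder volume)
Radius = D/2 = 6.0/2 = 3.0 cm
V = pi * 3.0^2 * 31.9 = 901.9513 cm^3

901.9513 cm^3


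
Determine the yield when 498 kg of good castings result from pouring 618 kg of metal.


Formula: Casting Yield = (W_good / W_total) * 100
Yield = (498 kg / 618 kg) * 100 = 80.5825%

80.5825%


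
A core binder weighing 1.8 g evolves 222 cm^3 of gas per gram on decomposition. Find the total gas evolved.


Formula: V_gas = W_binder * gas_evolution_rate
V = 1.8 g * 222 cm^3/g = 399.6000 cm^3

Answer: 399.6000 cm^3


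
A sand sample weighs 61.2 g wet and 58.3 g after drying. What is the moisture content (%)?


Formula: MC = (W_wet - W_dry) / W_wet * 100
Water mass = 61.2 - 58.3 = 2.9 g
MC = 2.9 / 61.2 * 100 = 4.7386%


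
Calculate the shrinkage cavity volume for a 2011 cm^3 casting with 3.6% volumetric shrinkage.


Formula: V_shrink = V_casting * shrinkage_pct / 100
V_shrink = 2011 cm^3 * 3.6 / 100 = 72.3960 cm^3

Final answer: 72.3960 cm^3


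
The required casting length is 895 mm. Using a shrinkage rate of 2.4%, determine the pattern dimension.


Formula: L_pattern = L_casting * (1 + shrinkage_rate/100)
Shrinkage factor = 1 + 2.4/100 = 1.024
L_pattern = 895 mm * 1.024 = 916.4800 mm

Answer: 916.4800 mm


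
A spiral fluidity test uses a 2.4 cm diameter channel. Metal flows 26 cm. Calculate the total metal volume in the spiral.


Formula: V = pi * (d/2)^2 * L  (cylinder volume)
Radius = 2.4/2 = 1.2 cm
V = pi * 1.2^2 * 26 = 117.6212 cm^3

Final answer: 117.6212 cm^3


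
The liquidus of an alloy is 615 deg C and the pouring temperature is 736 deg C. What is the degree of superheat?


Formula: Superheat = T_pour - T_melt
Superheat = 736 - 615 = 121 deg C

121 deg C


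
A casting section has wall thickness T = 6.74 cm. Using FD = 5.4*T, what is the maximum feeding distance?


Formula: FD = 5.4 * T  (riser feeding-distance rule)
FD = 5.4 * 6.74 cm = 36.3960 cm

Final answer: 36.3960 cm


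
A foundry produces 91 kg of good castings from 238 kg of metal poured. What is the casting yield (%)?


Formula: Casting Yield = (W_good / W_total) * 100
Yield = (91 kg / 238 kg) * 100 = 38.2353%

Answer: 38.2353%


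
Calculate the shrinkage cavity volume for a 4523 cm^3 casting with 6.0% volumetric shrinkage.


Formula: V_shrink = V_casting * shrinkage_pct / 100
V_shrink = 4523 cm^3 * 6.0 / 100 = 271.3800 cm^3

Answer: 271.3800 cm^3


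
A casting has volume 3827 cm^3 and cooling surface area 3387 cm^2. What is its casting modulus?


Formula: Casting Modulus M = V / A
M = 3827 cm^3 / 3387 cm^2 = 1.1299 cm

Answer: 1.1299 cm


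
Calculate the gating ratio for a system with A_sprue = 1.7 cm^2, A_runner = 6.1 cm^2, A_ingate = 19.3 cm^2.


Sprue:Runner:Ingate = 1 : 6.1/1.7 : 19.3/1.7 = 1:3.59:11.35

Final answer: 1:3.59:11.35


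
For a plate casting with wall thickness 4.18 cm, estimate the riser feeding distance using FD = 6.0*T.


Formula: FD = 6.0 * T  (riser feeding-distance rule)
FD = 6.0 * 4.18 cm = 25.0800 cm


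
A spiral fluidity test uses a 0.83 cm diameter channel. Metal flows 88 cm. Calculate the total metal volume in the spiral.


Formula: V = pi * (d/2)^2 * L  (cylinder volume)
Radius = 0.83/2 = 0.415 cm
V = pi * 0.415^2 * 88 = 47.6133 cm^3

Answer: 47.6133 cm^3


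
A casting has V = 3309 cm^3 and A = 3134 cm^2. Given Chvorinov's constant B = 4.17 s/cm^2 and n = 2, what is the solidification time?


Formula: t_s = B * (V/A)^n  (Chvorinov's rule, n=2)
Modulus M = V/A = 3309/3134 = 1.055839 cm
M^2 = 1.055839^2 = 1.114796 cm^2
t_s = 4.17 * 1.114796 = 4.6487 s

Final answer: 4.6487 s


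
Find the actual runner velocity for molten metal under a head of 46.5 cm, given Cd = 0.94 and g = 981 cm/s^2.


Formula: v = Cd * sqrt(2 * g * h)  (Torricelli with discharge coefficient)
2*g*h = 2 * 981 * 46.5 = 91233.0 cm^2/s^2
sqrt(91233.0) = 302.04801 cm/s
v = 0.94 * 302.04801 = 283.9251 cm/s

283.9251 cm/s
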